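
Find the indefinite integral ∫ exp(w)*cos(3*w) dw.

3*exp(w)*sin(3*w)/10 + exp(w)*cos(3*w)/10 + C

Let I denote the integral. Integrate by parts with u = cos(3*w), dv = exp(w) dw, so v = exp(w): I = exp(w)*cos(3*w) + 3·∫ exp(w)*sin(3*w) dw.
Apply parts again with u = sin(3*w), dv = exp(w) dw: ∫ exp(w)*sin(3*w) dw = exp(w)*sin(3*w) − 3·I. Substituting back brings back I: I = 3*exp(w)*sin(3*w) + exp(w)*cos(3*w) − 9·I.
Solving for I: (1 + 9)·I equals the remaining terms, so I = (1/10)·(3*exp(w)*sin(3*w) + exp(w)*cos(3*w)).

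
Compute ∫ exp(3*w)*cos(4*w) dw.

4*exp(3*w)*sin(4*w)/25 + 3*exp(3*w)*cos(4*w)/25 + C

Let I denote the integral. Integrate by parts with u = cos(4*w), dv = exp(3*w) dw, so v = exp(3*w)/3: I = exp(3*w)*cos(4*w)/3 + (4/3)·∫ exp(3*w)*sin(4*w) dw.
Apply parts again with u = sin(4*w), dv = exp(3*w) dw: ∫ exp(3*w)*sin(4*w) dw = exp(3*w)*sin(4*w)/3 − (4/3)·I. Substituting back brings back I: I = 4*exp(3*w)*sin(4*w)/9 + exp(3*w)*cos(4*w)/3 − (16/9)·I.
Solving for I: (1 + 16/9)·I equals the remaining terms, so I = (9/25)·(4*exp(3*w)*sin(4*w)/9 + exp(3*w)*cos(4*w)/3).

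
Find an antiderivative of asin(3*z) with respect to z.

Use integration by parts with u = arcsin(3*z), dv = dz.
Then du = 3/sqrt(-9*z**2 + 1) dz.

z*asin(3*z) + sqrt(-9*z**2 + 1)/3 + C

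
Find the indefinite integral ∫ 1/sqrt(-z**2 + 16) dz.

Substitute z = 4·sin(θ), so dz = 4·cos(θ) dθ and the radical becomes sqrt(-z**2 + 16) = 4·cos(θ) by the Pythagorean identity.
Integrate the resulting trig expression in θ, then back-substitute θ = asin(z/4), sin(θ) = z/4, cos(θ) = sqrt(-z**2 + 16)/4 (absorbing any constant into C).

asin(z/4) + C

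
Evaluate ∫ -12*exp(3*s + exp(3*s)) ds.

-4*exp(exp(3*s)) + C

Let u = exp(3*s), so du = (3*exp(3*s)) ds.
Rewriting, the integral becomes -4·∫ e^u du = -4·e^u.
Substituting back, u = exp(3*s).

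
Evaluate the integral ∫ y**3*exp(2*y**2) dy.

Let u = y², du = 2y dy; rewrite as (1/2)∫ u^1·exp(2u) du.
Now integrate by parts 1 time.

(2*y**2 - 1)*exp(2*y**2)/8 + C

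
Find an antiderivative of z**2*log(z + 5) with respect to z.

z**3*log(z + 5)/3 - z**3/9 + 5*z**2/6 - 25*z/3 + 125*log(z + 5)/3 + C

Use integration by parts with u = log(z + 5), dv = z**2 dz.
Then du = 1/(z + 5) dz and v = z**3/3.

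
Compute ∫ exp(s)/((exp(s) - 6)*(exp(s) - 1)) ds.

log(exp(s) - 6)/5 - log(exp(s) - 1)/5 + C

Let u = e^s, du = e^s ds.
The integral becomes ∫ du/((u-6)(u-1)); decompose into partial fractions.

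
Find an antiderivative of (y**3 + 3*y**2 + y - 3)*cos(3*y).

Use integration by parts with u = y**3 + 3*y**2 + y - 3, dv = cos(3*y) dy, so v = sin(3*y)/3.
Apply parts 3 times (tabular method): alternate signs, differentiate u down to 0, integrate dv up.

y**3*sin(3*y)/3 + y**2*sin(3*y) + y**2*cos(3*y)/3 + y*sin(3*y)/9 + 2*y*cos(3*y)/3 - 11*sin(3*y)/9 + cos(3*y)/27 + C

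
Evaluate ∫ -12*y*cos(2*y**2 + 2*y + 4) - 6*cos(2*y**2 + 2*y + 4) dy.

Let u = 2*y**2 + 2*y + 4, so du = (4*y + 2) dy.
Rewriting, the integral becomes -3·∫ cos(u) du = -3·sin(u).
Substituting back, u = 2*y**2 + 2*y + 4.

-3*sin(2*y**2 + 2*y + 4) + C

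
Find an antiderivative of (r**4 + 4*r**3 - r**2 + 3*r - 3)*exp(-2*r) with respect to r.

Use integration by parts with u = r**4 + 4*r**3 - r**2 + 3*r - 3, dv = exp(-2*r) dr, so v = -exp(-2*r)/2.
Apply parts 4 times (tabular method): alternate signs, differentiate u down to 0, integrate dv up.

(-2*r**4 - 12*r**3 - 16*r**2 - 22*r - 5)*exp(-2*r)/4 + C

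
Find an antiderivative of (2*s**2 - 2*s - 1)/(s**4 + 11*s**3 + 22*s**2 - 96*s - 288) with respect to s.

11*log(s - 3)/441 + 447*log(s + 4)/196 - 83*log(s + 6)/36 + 39/(14*s + 56) + C

Factor the denominator: (s - 3)*(s + 4)**2*(s + 6).
Partial-fraction decomposition: -83/(36*(s + 6)) + 447/(196*(s + 4)) - 39/(14*(s + 4)**2) + 11/(441*(s - 3)).
Integrate each term; A/(s−a) gives A·log|s−a|; A/(s−a)² gives −A/(s−a).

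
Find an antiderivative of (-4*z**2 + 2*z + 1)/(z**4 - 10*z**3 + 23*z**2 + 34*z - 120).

Factor the denominator: (z - 5)*(z - 4)*(z - 3)*(z + 2).
Partial-fraction decomposition: 19/(210*(z + 2)) - 29/(10*(z - 3)) + 55/(6*(z - 4)) - 89/(14*(z - 5)).
Integrate each term: A/(z−a) contributes A·log|z−a|.

-89*log(z - 5)/14 + 55*log(z - 4)/6 - 29*log(z - 3)/10 + 19*log(z + 2)/210 + C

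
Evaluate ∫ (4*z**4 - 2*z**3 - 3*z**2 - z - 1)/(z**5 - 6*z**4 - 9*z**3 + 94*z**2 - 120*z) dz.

Factor the denominator: z*(z - 5)*(z - 3)*(z - 2)*(z + 4).
Partial-fraction decomposition: 41/(56*(z + 4)) + 11/(12*(z - 2)) - 239/(42*(z - 3)) + 241/(30*(z - 5)) + 1/(120*z).
Integrate each term: A/(z−a) contributes A·log|z−a|.

log(z)/120 + 241*log(z - 5)/30 - 239*log(z - 3)/42 + 11*log(z - 2)/12 + 41*log(z + 4)/56 + C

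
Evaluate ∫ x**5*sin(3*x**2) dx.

-x**4*cos(3*x**2)/6 + x**2*sin(3*x**2)/9 + cos(3*x**2)/27 + C

Let u = x², du = 2x dx; rewrite as (1/2)∫ u^2·sin(3u) du.
Now integrate by parts 2 times.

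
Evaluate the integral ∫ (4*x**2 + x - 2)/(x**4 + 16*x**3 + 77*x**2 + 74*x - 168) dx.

3*log(x - 1)/280 - 29*log(x + 4)/15 + 68*log(x + 6)/7 - 187*log(x + 7)/24 + C

Factor the denominator: (x - 1)*(x + 4)*(x + 6)*(x + 7).
Partial-fraction decomposition: -187/(24*(x + 7)) + 68/(7*(x + 6)) - 29/(15*(x + 4)) + 3/(280*(x - 1)).
Integrate each term: A/(x−a) contributes A·log|x−a|.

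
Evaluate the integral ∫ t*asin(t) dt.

Use integration by parts with u = arcsin(t), dv = t dt.
Then du = 1/sqrt(-t**2 + 1) dt.

t**2*asin(t)/2 + t*sqrt(-t**2 + 1)/4 - asin(t)/4 + C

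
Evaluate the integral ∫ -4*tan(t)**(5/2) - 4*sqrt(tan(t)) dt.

-8*tan(t)**(3/2)/3 + C

Let u = tan(t), so du = (tan(t)**2 + 1) dt.
Rewriting, the integral becomes -4·∫ √u du = -4·(2/3)u^(3/2).
Substituting back, u = tan(t).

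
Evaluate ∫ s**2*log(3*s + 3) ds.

Use integration by parts with u = log(3*s + 3), dv = s**2 ds.
Then du = 3/(3*s + 3) ds and v = s**3/3.

s**3*log(3*s + 3)/3 - s**3/9 + s**2/6 - s/3 + log(s + 1)/3 + C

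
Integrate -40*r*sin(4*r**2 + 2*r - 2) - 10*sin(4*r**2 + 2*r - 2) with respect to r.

5*cos(4*r**2 + 2*r - 2) + C

Let u = 4*r**2 + 2*r - 2, so du = (8*r + 2) dr.
Rewriting, the integral becomes -5·∫ sin(u) du = -5·-cos(u).
Substituting back, u = 4*r**2 + 2*r - 2.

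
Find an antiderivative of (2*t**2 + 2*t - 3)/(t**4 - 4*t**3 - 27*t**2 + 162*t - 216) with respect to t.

37*log(t - 4)/10 - 98*log(t - 3)/27 - 19*log(t + 6)/270 + 7/(3*t - 9) + C

Factor the denominator: (t - 4)*(t - 3)**2*(t + 6).
Partial-fraction decomposition: -19/(270*(t + 6)) - 98/(27*(t - 3)) - 7/(3*(t - 3)**2) + 37/(10*(t - 4)).
Integrate each term; A/(t−a) gives A·log|t−a|; A/(t−a)² gives −A/(t−a).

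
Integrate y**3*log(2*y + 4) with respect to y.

Use integration by parts with u = log(2*y + 4), dv = y**3 dy.
Then du = 2/(2*y + 4) dy and v = y**4/4.

y**4*log(2*y + 4)/4 - y**4/16 + y**3/6 - y**2/2 + 2*y - 4*log(y + 2) + C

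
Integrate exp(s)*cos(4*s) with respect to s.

Let I denote the integral. Integrate by parts with u = cos(4*s), dv = exp(s) ds, so v = exp(s): I = exp(s)*cos(4*s) + 4·∫ exp(s)*sin(4*s) ds.
Apply parts again with u = sin(4*s), dv = exp(s) ds: ∫ exp(s)*sin(4*s) ds = exp(s)*sin(4*s) − 4·I. Substituting back brings back I: I = 4*exp(s)*sin(4*s) + exp(s)*cos(4*s) − 16·I.
Solving for I: (1 + 16)·I equals the remaining terms, so I = (1/17)·(4*exp(s)*sin(4*s) + exp(s)*cos(4*s)).

4*exp(s)*sin(4*s)/17 + exp(s)*cos(4*s)/17 + C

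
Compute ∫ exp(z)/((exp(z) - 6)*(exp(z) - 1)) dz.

Let u = e^z, du = e^z dz.
The integral becomes ∫ du/((u-6)(u-1)); decompose into partial fractions.

log(exp(z) - 6)/5 - log(exp(z) - 1)/5 + C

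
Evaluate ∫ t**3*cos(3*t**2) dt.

t**2*sin(3*t**2)/6 + cos(3*t**2)/18 + C

Let u = t², du = 2t dt; rewrite as (1/2)∫ u^1·cos(3u) du.
Now integrate by parts 1 time.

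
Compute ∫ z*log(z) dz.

Use integration by parts with u = log(z), dv = z dz.
Then du = 1/z dz and v = z**2/2.

z**2*log(z)/2 - z**2/4 + C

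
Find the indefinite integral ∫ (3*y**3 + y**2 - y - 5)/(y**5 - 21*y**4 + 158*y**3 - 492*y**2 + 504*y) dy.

-5*log(y)/504 + 1066*log(y - 7)/35 - 8731*log(y - 6)/288 - 21*log(y - 2)/160 + 673/(24*y - 144) + C

Factor the denominator: y*(y - 7)*(y - 6)**2*(y - 2).
Partial-fraction decomposition: -21/(160*(y - 2)) - 8731/(288*(y - 6)) - 673/(24*(y - 6)**2) + 1066/(35*(y - 7)) - 5/(504*y).
Integrate each term; A/(y−a) gives A·log|y−a|; A/(y−a)² gives −A/(y−a).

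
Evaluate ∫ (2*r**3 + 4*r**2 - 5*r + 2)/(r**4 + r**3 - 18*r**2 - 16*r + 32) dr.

29*log(r - 4)/24 - log(r - 1)/15 + log(r + 2)/3 + 21*log(r + 4)/40 + C

Factor the denominator: (r - 4)*(r - 1)*(r + 2)*(r + 4).
Partial-fraction decomposition: 21/(40*(r + 4)) + 1/(3*(r + 2)) - 1/(15*(r - 1)) + 29/(24*(r - 4)).
Integrate each term: A/(r−a) contributes A·log|r−a|.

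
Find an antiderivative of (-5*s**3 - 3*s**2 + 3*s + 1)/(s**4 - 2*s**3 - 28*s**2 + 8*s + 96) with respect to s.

-1169*log(s - 6)/320 + 15*log(s - 2)/32 + 23*log(s + 2)/64 - 87*log(s + 4)/40 + C

Factor the denominator: (s - 6)*(s - 2)*(s + 2)*(s + 4).
Partial-fraction decomposition: -87/(40*(s + 4)) + 23/(64*(s + 2)) + 15/(32*(s - 2)) - 1169/(320*(s - 6)).
Integrate each term: A/(s−a) contributes A·log|s−a|.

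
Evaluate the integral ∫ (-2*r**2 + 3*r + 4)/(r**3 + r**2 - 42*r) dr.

Factor the denominator: r*(r - 6)*(r + 7).
Partial-fraction decomposition: -115/(91*(r + 7)) - 25/(39*(r - 6)) - 2/(21*r).
Integrate each term: A/(r−a) contributes A·log|r−a|.

-2*log(r)/21 - 25*log(r - 6)/39 - 115*log(r + 7)/91 + C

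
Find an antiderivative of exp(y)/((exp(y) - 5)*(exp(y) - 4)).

log(exp(y) - 5) - log(exp(y) - 4) + C

Let u = e^y, du = e^y dy.
The integral becomes ∫ du/((u-5)(u-4)); decompose into partial fractions.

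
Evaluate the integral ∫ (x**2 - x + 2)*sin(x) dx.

Use integration by parts with u = x**2 - x + 2, dv = sin(x) dx, so v = -cos(x).
Apply parts 2 times (tabular method): alternate signs, differentiate u down to 0, integrate dv up.

-x**2*cos(x) + 2*x*sin(x) + x*cos(x) - sin(x) + C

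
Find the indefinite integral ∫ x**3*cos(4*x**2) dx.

x**2*sin(4*x**2)/8 + cos(4*x**2)/32 + C

Let u = x², du = 2x dx; rewrite as (1/2)∫ u^1·cos(4u) du.
Now integrate by parts 1 time.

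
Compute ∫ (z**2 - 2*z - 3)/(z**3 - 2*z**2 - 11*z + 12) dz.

5*log(z - 4)/21 + log(z - 1)/3 + 3*log(z + 3)/7 + C

Factor the denominator: (z - 4)*(z - 1)*(z + 3).
Partial-fraction decomposition: 3/(7*(z + 3)) + 1/(3*(z - 1)) + 5/(21*(z - 4)).
Integrate each term: A/(z−a) contributes A·log|z−a|.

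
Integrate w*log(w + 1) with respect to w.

w**2*log(w + 1)/2 - w**2/4 + w/2 - log(w + 1)/2 + C

Use integration by parts with u = log(w + 1), dv = w dw.
Then du = 1/(w + 1) dw and v = w**2/2.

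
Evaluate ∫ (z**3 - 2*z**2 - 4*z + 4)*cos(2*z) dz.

Use integration by parts with u = z**3 - 2*z**2 - 4*z + 4, dv = cos(2*z) dz, so v = sin(2*z)/2.
Apply parts 3 times (tabular method): alternate signs, differentiate u down to 0, integrate dv up.

z**3*sin(2*z)/2 - z**2*sin(2*z) + 3*z**2*cos(2*z)/4 - 11*z*sin(2*z)/4 - z*cos(2*z) + 5*sin(2*z)/2 - 11*cos(2*z)/8 + C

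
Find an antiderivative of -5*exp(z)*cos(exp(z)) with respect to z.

Let u = exp(z), so du = (exp(z)) dz.
Rewriting, the integral becomes -5·∫ cos(u) du = -5·sin(u).
Substituting back, u = exp(z).

-5*sin(exp(z)) + C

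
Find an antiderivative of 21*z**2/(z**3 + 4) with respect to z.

7*log(z**3 + 4) + C

Let u = z**3 + 4, so du = (3*z**2) dz.
Rewriting, the integral becomes 7·∫ 1/u du = 7·log(u).
Substituting back, u = z**3 + 4.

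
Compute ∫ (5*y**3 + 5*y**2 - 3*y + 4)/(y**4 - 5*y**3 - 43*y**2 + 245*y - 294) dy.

1943*log(y - 7)/280 - 35*log(y - 3)/8 + 58*log(y - 2)/45 + 289*log(y + 7)/252 + C

Factor the denominator: (y - 7)*(y - 3)*(y - 2)*(y + 7).
Partial-fraction decomposition: 289/(252*(y + 7)) + 58/(45*(y - 2)) - 35/(8*(y - 3)) + 1943/(280*(y - 7)).
Integrate each term: A/(y−a) contributes A·log|y−a|.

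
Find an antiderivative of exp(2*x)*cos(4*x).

exp(2*x)*sin(4*x)/5 + exp(2*x)*cos(4*x)/10 + C

Let I denote the integral. Integrate by parts with u = cos(4*x), dv = exp(2*x) dx, so v = exp(2*x)/2: I = exp(2*x)*cos(4*x)/2 + 2·∫ exp(2*x)*sin(4*x) dx.
Apply parts again with u = sin(4*x), dv = exp(2*x) dx: ∫ exp(2*x)*sin(4*x) dx = exp(2*x)*sin(4*x)/2 − 2·I. Substituting back brings back I: I = exp(2*x)*sin(4*x) + exp(2*x)*cos(4*x)/2 − 4·I.
Solving for I: (1 + 4)·I equals the remaining terms, so I = (1/5)·(exp(2*x)*sin(4*x) + exp(2*x)*cos(4*x)/2).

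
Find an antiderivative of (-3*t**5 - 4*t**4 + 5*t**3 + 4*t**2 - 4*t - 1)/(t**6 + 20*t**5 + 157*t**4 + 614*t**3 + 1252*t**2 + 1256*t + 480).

log(t + 1)/60 + 293*log(t + 2)/96 - 1807*log(t + 4)/24 + 2123*log(t + 5)/12 - 17231*log(t + 6)/160 + 5/(8*t + 16) + C

Factor the denominator: (t + 1)*(t + 2)**2*(t + 4)*(t + 5)*(t + 6).
Partial-fraction decomposition: -17231/(160*(t + 6)) + 2123/(12*(t + 5)) - 1807/(24*(t + 4)) + 293/(96*(t + 2)) - 5/(8*(t + 2)**2) + 1/(60*(t + 1)).
Integrate each term; A/(t−a) gives A·log|t−a|; A/(t−a)² gives −A/(t−a).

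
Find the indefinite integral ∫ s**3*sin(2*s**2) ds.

-s**2*cos(2*s**2)/4 + sin(2*s**2)/8 + C

Let u = s², du = 2s ds; rewrite as (1/2)∫ u^1·sin(2u) du.
Now integrate by parts 1 time.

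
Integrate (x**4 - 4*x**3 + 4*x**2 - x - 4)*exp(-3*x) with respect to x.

Use integration by parts with u = x**4 - 4*x**3 + 4*x**2 - x - 4, dv = exp(-3*x) dx, so v = -exp(-3*x)/3.
Apply parts 4 times (tabular method): alternate signs, differentiate u down to 0, integrate dv up.

(-27*x**4 + 72*x**3 - 36*x**2 + 3*x + 109)*exp(-3*x)/81 + C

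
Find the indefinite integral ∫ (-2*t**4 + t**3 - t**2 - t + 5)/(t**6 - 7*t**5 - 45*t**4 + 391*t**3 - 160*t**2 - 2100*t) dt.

Factor the denominator: t*(t - 6)*(t - 5)**2*(t + 2)*(t + 7).
Partial-fraction decomposition: 2591/(32760*(t + 7)) - 37/(3920*(t + 2)) + 67027/(17640*(t - 5)) + 115/(42*(t - 5)**2) - 2413/(624*(t - 6)) - 1/(420*t).
Integrate each term; A/(t−a) gives A·log|t−a|; A/(t−a)² gives −A/(t−a).

-log(t)/420 - 2413*log(t - 6)/624 + 67027*log(t - 5)/17640 - 37*log(t + 2)/3920 + 2591*log(t + 7)/32760 - 115/(42*t - 210) + C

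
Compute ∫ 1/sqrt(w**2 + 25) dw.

Substitute w = 5·tan(θ), so dw = 5·sec(θ)^2 dθ and the radical becomes sqrt(w**2 + 25) = 5·sec(θ) by the Pythagorean identity.
Integrate the resulting trig expression in θ, then back-substitute tan(θ) = w/5, sec(θ) = sqrt(w**2 + 25)/5 (absorbing any constant into C).

log(w + sqrt(w**2 + 25)) + C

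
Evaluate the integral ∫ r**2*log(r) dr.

Use integration by parts with u = log(r), dv = r**2 dr.
Then du = 1/r dr and v = r**3/3.

r**3*log(r)/3 - r**3/9 + C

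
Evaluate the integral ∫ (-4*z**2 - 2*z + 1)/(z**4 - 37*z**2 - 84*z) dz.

-log(z)/84 - 19*log(z - 7)/70 - 29*log(z + 3)/30 + 5*log(z + 4)/4 + C

Factor the denominator: z*(z - 7)*(z + 3)*(z + 4).
Partial-fraction decomposition: 5/(4*(z + 4)) - 29/(30*(z + 3)) - 19/(70*(z - 7)) - 1/(84*z).
Integrate each term: A/(z−a) contributes A·log|z−a|.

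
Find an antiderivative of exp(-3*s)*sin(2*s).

Let I denote the integral. Integrate by parts with u = sin(2*s), dv = exp(-3*s) ds, so v = -exp(-3*s)/3: I = -exp(-3*s)*sin(2*s)/3 + (2/3)·∫ exp(-3*s)*cos(2*s) ds.
Apply parts again with u = cos(2*s), dv = exp(-3*s) ds: ∫ exp(-3*s)*cos(2*s) ds = -exp(-3*s)*cos(2*s)/3 − (2/3)·I. Substituting back brings back I: I = -exp(-3*s)*sin(2*s)/3 - 2*exp(-3*s)*cos(2*s)/9 − (4/9)·I.
Solving for I: (1 + 4/9)·I equals the remaining terms, so I = (9/13)·(-exp(-3*s)*sin(2*s)/3 - 2*exp(-3*s)*cos(2*s)/9).

-3*exp(-3*s)*sin(2*s)/13 - 2*exp(-3*s)*cos(2*s)/13 + C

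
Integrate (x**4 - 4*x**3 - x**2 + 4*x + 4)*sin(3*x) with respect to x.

Use integration by parts with u = x**4 - 4*x**3 - x**2 + 4*x + 4, dv = sin(3*x) dx, so v = -cos(3*x)/3.
Apply parts 4 times (tabular method): alternate signs, differentiate u down to 0, integrate dv up.

-x**4*cos(3*x)/3 + 4*x**3*sin(3*x)/9 + 4*x**3*cos(3*x)/3 - 4*x**2*sin(3*x)/3 + 7*x**2*cos(3*x)/9 - 14*x*sin(3*x)/27 - 20*x*cos(3*x)/9 + 20*sin(3*x)/27 - 122*cos(3*x)/81 + C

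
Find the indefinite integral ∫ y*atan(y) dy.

y**2*atan(y)/2 - y/2 + atan(y)/2 + C

Use integration by parts with u = arctan(y), dv = y dy.
Then du = 1/(y**2 + 1) dy.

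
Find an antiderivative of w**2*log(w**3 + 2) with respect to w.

Let u = w**3 + 2, so du = (3*w**2) dw.
The integral becomes (1/3)·∫ log(u) du; integrate by parts with u′=log(u), dv′=du.

w**3*log(w**3 + 2)/3 - w**3/3 + 2*log(w**3 + 2)/3 + C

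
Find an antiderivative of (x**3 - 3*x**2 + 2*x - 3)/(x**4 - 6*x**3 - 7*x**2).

-32*log(x)/49 + 207*log(x - 7)/392 + 9*log(x + 1)/8 - 3/(7*x) + C

Factor the denominator: x**2*(x - 7)*(x + 1).
Partial-fraction decomposition: 9/(8*(x + 1)) + 207/(392*(x - 7)) - 32/(49*x) + 3/(7*x**2).
Integrate each term; A/(x−a) gives A·log|x−a|; A/(x−a)² gives −A/(x−a).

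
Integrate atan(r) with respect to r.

Use integration by parts with u = arctan(r), dv = dr.
Then du = 1/(r**2 + 1) dr.

r*atan(r) - log(r**2 + 1)/2 + C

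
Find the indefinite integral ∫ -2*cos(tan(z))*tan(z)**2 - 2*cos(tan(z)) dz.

Let u = tan(z), so du = (tan(z)**2 + 1) dz.
Rewriting, the integral becomes -2·∫ cos(u) du = -2·sin(u).
Substituting back, u = tan(z).

-2*sin(tan(z)) + C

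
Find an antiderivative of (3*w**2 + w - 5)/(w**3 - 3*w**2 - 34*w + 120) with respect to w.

75*log(w - 5)/11 - 47*log(w - 4)/10 + 97*log(w + 6)/110 + C

Factor the denominator: (w - 5)*(w - 4)*(w + 6).
Partial-fraction decomposition: 97/(110*(w + 6)) - 47/(10*(w - 4)) + 75/(11*(w - 5)).
Integrate each term: A/(w−a) contributes A·log|w−a|.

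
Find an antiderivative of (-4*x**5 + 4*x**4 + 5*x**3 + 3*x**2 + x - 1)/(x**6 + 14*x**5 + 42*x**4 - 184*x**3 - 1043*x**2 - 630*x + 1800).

Factor the denominator: (x - 4)*(x - 1)*(x + 3)*(x + 5)**2*(x + 6).
Partial-fraction decomposition: -35309/(210*(x + 6)) + 78137/(486*(x + 5)) - 3611/(27*(x + 5)**2) + 74/(21*(x + 3)) - 1/(378*(x - 1)) - 2701/(17010*(x - 4)).
Integrate each term; A/(x−a) gives A·log|x−a|; A/(x−a)² gives −A/(x−a).

-2701*log(x - 4)/17010 - log(x - 1)/378 + 74*log(x + 3)/21 + 78137*log(x + 5)/486 - 35309*log(x + 6)/210 + 3611/(27*x + 135) + C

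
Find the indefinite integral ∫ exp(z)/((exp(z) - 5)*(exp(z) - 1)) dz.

Let u = e^z, du = e^z dz.
The integral becomes ∫ du/((u-1)(u-5)); decompose into partial fractions.

log(exp(z) - 5)/4 - log(exp(z) - 1)/4 + C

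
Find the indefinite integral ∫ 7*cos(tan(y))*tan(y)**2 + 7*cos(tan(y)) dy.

7*sin(tan(y)) + C

Let u = tan(y), so du = (tan(y)**2 + 1) dy.
Rewriting, the integral becomes 7·∫ cos(u) du = 7·sin(u).
Substituting back, u = tan(y).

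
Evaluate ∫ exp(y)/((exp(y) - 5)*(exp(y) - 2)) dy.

log(exp(y) - 5)/3 - log(exp(y) - 2)/3 + C

Let u = e^y, du = e^y dy.
The integral becomes ∫ du/((u-5)(u-2)); decompose into partial fractions.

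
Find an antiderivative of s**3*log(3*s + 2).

Use integration by parts with u = log(3*s + 2), dv = s**3 ds.
Then du = 3/(3*s + 2) ds and v = s**4/4.

s**4*log(3*s + 2)/4 - s**4/16 + s**3/18 - s**2/18 + 2*s/27 - 4*log(3*s + 2)/81 + C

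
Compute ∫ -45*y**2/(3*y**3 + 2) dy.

Let u = 3*y**3 + 2, so du = (9*y**2) dy.
Rewriting, the integral becomes -5·∫ 1/u du = -5·log(u).
Substituting back, u = 3*y**3 + 2.

-5*log(3*y**3 + 2) + C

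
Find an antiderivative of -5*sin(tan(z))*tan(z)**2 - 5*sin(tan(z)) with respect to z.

5*cos(tan(z)) + C

Let u = tan(z), so du = (tan(z)**2 + 1) dz.
Rewriting, the integral becomes -5·∫ sin(u) du = -5·-cos(u).
Substituting back, u = tan(z).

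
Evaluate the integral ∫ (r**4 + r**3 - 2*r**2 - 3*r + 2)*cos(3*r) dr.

r**4*sin(3*r)/3 + r**3*sin(3*r)/3 + 4*r**3*cos(3*r)/9 - 10*r**2*sin(3*r)/9 + r**2*cos(3*r)/3 - 11*r*sin(3*r)/9 - 20*r*cos(3*r)/27 + 74*sin(3*r)/81 - 11*cos(3*r)/27 + C

Use integration by parts with u = r**4 + r**3 - 2*r**2 - 3*r + 2, dv = cos(3*r) dr, so v = sin(3*r)/3.
Apply parts 4 times (tabular method): alternate signs, differentiate u down to 0, integrate dv up.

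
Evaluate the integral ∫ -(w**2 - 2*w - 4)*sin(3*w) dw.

Use integration by parts with u = w**2 - 2*w - 4, dv = -sin(3*w) dw, so v = cos(3*w)/3.
Apply parts 2 times (tabular method): alternate signs, differentiate u down to 0, integrate dv up.

w**2*cos(3*w)/3 - 2*w*sin(3*w)/9 - 2*w*cos(3*w)/3 + 2*sin(3*w)/9 - 38*cos(3*w)/27 + C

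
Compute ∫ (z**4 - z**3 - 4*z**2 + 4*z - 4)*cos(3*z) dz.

z**4*sin(3*z)/3 - z**3*sin(3*z)/3 + 4*z**3*cos(3*z)/9 - 16*z**2*sin(3*z)/9 - z**2*cos(3*z)/3 + 14*z*sin(3*z)/9 - 32*z*cos(3*z)/27 - 76*sin(3*z)/81 + 14*cos(3*z)/27 + C

Use integration by parts with u = z**4 - z**3 - 4*z**2 + 4*z - 4, dv = cos(3*z) dz, so v = sin(3*z)/3.
Apply parts 4 times (tabular method): alternate signs, differentiate u down to 0, integrate dv up.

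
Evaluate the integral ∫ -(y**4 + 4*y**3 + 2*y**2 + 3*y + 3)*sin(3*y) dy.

Use integration by parts with u = y**4 + 4*y**3 + 2*y**2 + 3*y + 3, dv = -sin(3*y) dy, so v = cos(3*y)/3.
Apply parts 4 times (tabular method): alternate signs, differentiate u down to 0, integrate dv up.

y**4*cos(3*y)/3 - 4*y**3*sin(3*y)/9 + 4*y**3*cos(3*y)/3 - 4*y**2*sin(3*y)/3 + 2*y**2*cos(3*y)/9 - 4*y*sin(3*y)/27 + y*cos(3*y)/9 - sin(3*y)/27 + 77*cos(3*y)/81 + C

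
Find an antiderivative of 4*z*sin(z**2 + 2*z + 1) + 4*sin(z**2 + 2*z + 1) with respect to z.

Let u = z**2 + 2*z + 1, so du = (2*z + 2) dz.
Rewriting, the integral becomes 2·∫ sin(u) du = 2·-cos(u).
Substituting back, u = z**2 + 2*z + 1.

-2*cos(z**2 + 2*z + 1) + C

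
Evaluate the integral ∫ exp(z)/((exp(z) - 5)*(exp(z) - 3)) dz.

Let u = e^z, du = e^z dz.
The integral becomes ∫ du/((u-3)(u-5)); decompose into partial fractions.

log(exp(z) - 5)/2 - log(exp(z) - 3)/2 + C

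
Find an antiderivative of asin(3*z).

z*asin(3*z) + sqrt(-9*z**2 + 1)/3 + C

Use integration by parts with u = arcsin(3*z), dv = dz.
Then du = 3/sqrt(-9*z**2 + 1) dz.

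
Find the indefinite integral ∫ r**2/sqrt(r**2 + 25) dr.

r*sqrt(r**2 + 25)/2 - 25*log(r + sqrt(r**2 + 25))/2 + C

Substitute r = 5·tan(θ), so dr = 5·sec(θ)^2 dθ and the radical becomes sqrt(r**2 + 25) = 5·sec(θ) by the Pythagorean identity.
Integrate the resulting trig expression in θ, then back-substitute tan(θ) = r/5, sec(θ) = sqrt(r**2 + 25)/5 (absorbing any constant into C).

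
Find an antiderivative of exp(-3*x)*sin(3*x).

-exp(-3*x)*sin(3*x)/6 - exp(-3*x)*cos(3*x)/6 + C

Let I denote the integral. Integrate by parts with u = sin(3*x), dv = exp(-3*x) dx, so v = -exp(-3*x)/3: I = -exp(-3*x)*sin(3*x)/3 + ∫ exp(-3*x)*cos(3*x) dx.
Apply parts again with u = cos(3*x), dv = exp(-3*x) dx: ∫ exp(-3*x)*cos(3*x) dx = -exp(-3*x)*cos(3*x)/3 − I. Substituting back brings back I: I = -exp(-3*x)*sin(3*x)/3 - exp(-3*x)*cos(3*x)/3 − I.
Solving for I: (1 + 1)·I equals the remaining terms, so I = (1/2)·(-exp(-3*x)*sin(3*x)/3 - exp(-3*x)*cos(3*x)/3).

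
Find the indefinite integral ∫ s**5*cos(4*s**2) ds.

s**4*sin(4*s**2)/8 + s**2*cos(4*s**2)/16 - sin(4*s**2)/64 + C

Let u = s², du = 2s ds; rewrite as (1/2)∫ u^2·cos(4u) du.
Now integrate by parts 2 times.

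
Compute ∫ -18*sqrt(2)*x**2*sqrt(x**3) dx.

Let u = 2*x**3, so du = (6*x**2) dx.
Rewriting, the integral becomes -3·∫ √u du = -3·(2/3)u^(3/2).
Substituting back, u = 2*x**3.

-4*sqrt(2)*(x**3)**(3/2) + C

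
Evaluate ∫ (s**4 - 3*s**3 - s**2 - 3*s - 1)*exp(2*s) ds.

Use integration by parts with u = s**4 - 3*s**3 - s**2 - 3*s - 1, dv = exp(2*s) ds, so v = exp(2*s)/2.
Apply parts 4 times (tabular method): alternate signs, differentiate u down to 0, integrate dv up.

(4*s**4 - 20*s**3 + 26*s**2 - 38*s + 15)*exp(2*s)/8 + C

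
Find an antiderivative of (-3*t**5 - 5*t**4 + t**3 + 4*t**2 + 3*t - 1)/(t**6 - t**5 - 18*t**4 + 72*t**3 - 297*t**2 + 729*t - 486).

-12547*log(t - 3)/5832 - log(t - 1)/280 - 16757*log(t + 6)/25515 - 61*log(t**2 + 9)/648 - 1189*atan(t/3)/1620 + 1063/(324*t - 972) + C

Factor the denominator: (t - 3)**2*(t - 1)*(t + 6)*(t**2 + 9).
Partial-fraction decomposition: -(305*t + 3567)/(1620*(t**2 + 9)) - 16757/(25515*(t + 6)) - 1/(280*(t - 1)) - 12547/(5832*(t - 3)) - 1063/(324*(t - 3)**2).
Integrate each term; A/(t−a) gives A·log|t−a|; the (Bt+D)/(t²+p²) term gives a log and an atan.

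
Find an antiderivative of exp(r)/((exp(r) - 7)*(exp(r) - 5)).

log(exp(r) - 7)/2 - log(exp(r) - 5)/2 + C

Let u = e^r, du = e^r dr.
The integral becomes ∫ du/((u-7)(u-5)); decompose into partial fractions.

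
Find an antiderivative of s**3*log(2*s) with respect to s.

Use integration by parts with u = log(2*s), dv = s**3 ds.
Then du = 1/s ds and v = s**4/4.

s**4*(log(s) + log(2))/4 - s**4/16 + C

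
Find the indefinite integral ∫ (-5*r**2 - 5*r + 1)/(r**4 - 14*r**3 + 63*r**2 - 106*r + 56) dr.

Factor the denominator: (r - 7)*(r - 4)*(r - 2)*(r - 1).
Partial-fraction decomposition: 1/(2*(r - 1)) - 29/(10*(r - 2)) + 11/(2*(r - 4)) - 31/(10*(r - 7)).
Integrate each term: A/(r−a) contributes A·log|r−a|.

-31*log(r - 7)/10 + 11*log(r - 4)/2 - 29*log(r - 2)/10 + log(r - 1)/2 + C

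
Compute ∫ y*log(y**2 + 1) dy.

Let u = y**2 + 1, so du = (2*y) dy.
The integral becomes (1/2)·∫ log(u) du; integrate by parts with u′=log(u), dv′=du.

y**2*log(y**2 + 1)/2 - y**2/2 + log(y**2 + 1)/2 + C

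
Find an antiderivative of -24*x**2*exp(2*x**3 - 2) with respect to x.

-4*exp(2*x**3 - 2) + C

Let u = 2*x**3 - 2, so du = (6*x**2) dx.
Rewriting, the integral becomes -4·∫ e^u du = -4·e^u.
Substituting back, u = 2*x**3 - 2.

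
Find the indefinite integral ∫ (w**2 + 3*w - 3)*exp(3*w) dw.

Use integration by parts with u = w**2 + 3*w - 3, dv = exp(3*w) dw, so v = exp(3*w)/3.
Apply parts 2 times (tabular method): alternate signs, differentiate u down to 0, integrate dv up.

(9*w**2 + 21*w - 34)*exp(3*w)/27 + C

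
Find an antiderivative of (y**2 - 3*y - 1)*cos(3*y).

Use integration by parts with u = y**2 - 3*y - 1, dv = cos(3*y) dy, so v = sin(3*y)/3.
Apply parts 2 times (tabular method): alternate signs, differentiate u down to 0, integrate dv up.

y**2*sin(3*y)/3 - y*sin(3*y) + 2*y*cos(3*y)/9 - 11*sin(3*y)/27 - cos(3*y)/3 + C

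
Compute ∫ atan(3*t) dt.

t*atan(3*t) - log(9*t**2 + 1)/6 + C

Use integration by parts with u = arctan(3*t), dv = dt.
Then du = 3/(9*t**2 + 1) dt.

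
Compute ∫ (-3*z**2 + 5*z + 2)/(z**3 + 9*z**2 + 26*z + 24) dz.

-10*log(z + 2) + 40*log(z + 3) - 33*log(z + 4) + C

Factor the denominator: (z + 2)*(z + 3)*(z + 4).
Partial-fraction decomposition: -33/(z + 4) + 40/(z + 3) - 10/(z + 2).
Integrate each term: A/(z−a) contributes A·log|z−a|.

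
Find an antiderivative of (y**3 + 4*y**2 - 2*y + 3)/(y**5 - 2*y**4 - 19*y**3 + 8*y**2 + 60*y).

log(y)/20 + 109*log(y - 5)/420 - 23*log(y - 2)/120 - 15*log(y + 2)/56 + 3*log(y + 3)/20 + C

Factor the denominator: y*(y - 5)*(y - 2)*(y + 2)*(y + 3).
Partial-fraction decomposition: 3/(20*(y + 3)) - 15/(56*(y + 2)) - 23/(120*(y - 2)) + 109/(420*(y - 5)) + 1/(20*y).
Integrate each term: A/(y−a) contributes A·log|y−a|.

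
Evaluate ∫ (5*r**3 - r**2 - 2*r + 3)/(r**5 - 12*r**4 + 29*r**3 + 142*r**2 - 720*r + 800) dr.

-4442*log(r - 5)/243 + 299*log(r - 4)/16 - 35*log(r - 2)/108 - 325*log(r + 4)/3888 - 593/(27*r - 135) + C

Factor the denominator: (r - 5)**2*(r - 4)*(r - 2)*(r + 4).
Partial-fraction decomposition: -325/(3888*(r + 4)) - 35/(108*(r - 2)) + 299/(16*(r - 4)) - 4442/(243*(r - 5)) + 593/(27*(r - 5)**2).
Integrate each term; A/(r−a) gives A·log|r−a|; A/(r−a)² gives −A/(r−a).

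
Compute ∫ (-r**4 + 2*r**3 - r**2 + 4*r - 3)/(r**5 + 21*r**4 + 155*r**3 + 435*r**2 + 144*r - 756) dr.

log(r - 1)/1568 + 53*log(r + 3)/48 + 14239*log(r + 6)/147 - 3167*log(r + 7)/32 + 597/(7*r + 42) + C

Factor the denominator: (r - 1)*(r + 3)*(r + 6)**2*(r + 7).
Partial-fraction decomposition: -3167/(32*(r + 7)) + 14239/(147*(r + 6)) - 597/(7*(r + 6)**2) + 53/(48*(r + 3)) + 1/(1568*(r - 1)).
Integrate each term; A/(r−a) gives A·log|r−a|; A/(r−a)² gives −A/(r−a).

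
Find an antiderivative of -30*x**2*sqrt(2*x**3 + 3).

Let u = 2*x**3 + 3, so du = (6*x**2) dx.
Rewriting, the integral becomes -5·∫ √u du = -5·(2/3)u^(3/2).
Substituting back, u = 2*x**3 + 3.

-10*(2*x**3 + 3)**(3/2)/3 + C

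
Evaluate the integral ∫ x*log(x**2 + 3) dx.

x**2*log(x**2 + 3)/2 - x**2/2 + 3*log(x**2 + 3)/2 + C

Let u = x**2 + 3, so du = (2*x) dx.
The integral becomes (1/2)·∫ log(u) du; integrate by parts with u′=log(u), dv′=du.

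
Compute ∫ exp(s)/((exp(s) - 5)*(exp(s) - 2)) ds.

log(exp(s) - 5)/3 - log(exp(s) - 2)/3 + C

Let u = e^s, du = e^s ds.
The integral becomes ∫ du/((u-5)(u-2)); decompose into partial fractions.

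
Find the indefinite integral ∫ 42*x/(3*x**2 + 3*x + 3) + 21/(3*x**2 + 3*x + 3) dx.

Let u = 3*x**2 + 3*x + 3, so du = (6*x + 3) dx.
Rewriting, the integral becomes 7·∫ 1/u du = 7·log(u).
Substituting back, u = 3*x**2 + 3*x + 3.

7*log(3*x**2 + 3*x + 3) + C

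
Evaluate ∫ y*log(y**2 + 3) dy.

Let u = y**2 + 3, so du = (2*y) dy.
The integral becomes (1/2)·∫ log(u) du; integrate by parts with u′=log(u), dv′=du.

y**2*log(y**2 + 3)/2 - y**2/2 + 3*log(y**2 + 3)/2 + C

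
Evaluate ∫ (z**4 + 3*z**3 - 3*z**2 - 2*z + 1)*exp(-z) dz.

(-z**4 - 7*z**3 - 18*z**2 - 34*z - 35)*exp(-z) + C

Use integration by parts with u = z**4 + 3*z**3 - 3*z**2 - 2*z + 1, dv = exp(-z) dz, so v = -exp(-z).
Apply parts 4 times (tabular method): alternate signs, differentiate u down to 0, integrate dv up.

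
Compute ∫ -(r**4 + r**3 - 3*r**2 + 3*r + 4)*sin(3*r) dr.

r**4*cos(3*r)/3 - 4*r**3*sin(3*r)/9 + r**3*cos(3*r)/3 - r**2*sin(3*r)/3 - 13*r**2*cos(3*r)/9 + 26*r*sin(3*r)/27 + 7*r*cos(3*r)/9 - 7*sin(3*r)/27 + 134*cos(3*r)/81 + C

Use integration by parts with u = r**4 + r**3 - 3*r**2 + 3*r + 4, dv = -sin(3*r) dr, so v = cos(3*r)/3.
Apply parts 4 times (tabular method): alternate signs, differentiate u down to 0, integrate dv up.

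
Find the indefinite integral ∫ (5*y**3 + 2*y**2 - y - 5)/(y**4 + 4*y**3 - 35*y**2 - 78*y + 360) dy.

343*log(y - 4)/90 - 145*log(y - 3)/72 - 575*log(y + 5)/72 + 1007*log(y + 6)/90 + C

Factor the denominator: (y - 4)*(y - 3)*(y + 5)*(y + 6).
Partial-fraction decomposition: 1007/(90*(y + 6)) - 575/(72*(y + 5)) - 145/(72*(y - 3)) + 343/(90*(y - 4)).
Integrate each term: A/(y−a) contributes A·log|y−a|.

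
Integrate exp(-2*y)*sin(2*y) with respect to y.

Let I denote the integral. Integrate by parts with u = sin(2*y), dv = exp(-2*y) dy, so v = -exp(-2*y)/2: I = -exp(-2*y)*sin(2*y)/2 + ∫ exp(-2*y)*cos(2*y) dy.
Apply parts again with u = cos(2*y), dv = exp(-2*y) dy: ∫ exp(-2*y)*cos(2*y) dy = -exp(-2*y)*cos(2*y)/2 − I. Substituting back brings back I: I = -exp(-2*y)*sin(2*y)/2 - exp(-2*y)*cos(2*y)/2 − I.
Solving for I: (1 + 1)·I equals the remaining terms, so I = (1/2)·(-exp(-2*y)*sin(2*y)/2 - exp(-2*y)*cos(2*y)/2).

-exp(-2*y)*sin(2*y)/4 - exp(-2*y)*cos(2*y)/4 + C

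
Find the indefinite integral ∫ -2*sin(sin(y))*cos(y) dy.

2*cos(sin(y)) + C

Let u = sin(y), so du = (cos(y)) dy.
Rewriting, the integral becomes -2·∫ sin(u) du = -2·-cos(u).
Substituting back, u = sin(y).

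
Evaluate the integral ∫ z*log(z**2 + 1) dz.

Let u = z**2 + 1, so du = (2*z) dz.
The integral becomes (1/2)·∫ log(u) du; integrate by parts with u′=log(u), dv′=du.

z**2*log(z**2 + 1)/2 - z**2/2 + log(z**2 + 1)/2 + C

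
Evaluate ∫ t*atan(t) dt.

t**2*atan(t)/2 - t/2 + atan(t)/2 + C

Use integration by parts with u = arctan(t), dv = t dt.
Then du = 1/(t**2 + 1) dt.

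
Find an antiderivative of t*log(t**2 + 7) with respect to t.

Let u = t**2 + 7, so du = (2*t) dt.
The integral becomes (1/2)·∫ log(u) du; integrate by parts with u′=log(u), dv′=du.

t**2*log(t**2 + 7)/2 - t**2/2 + 7*log(t**2 + 7)/2 + C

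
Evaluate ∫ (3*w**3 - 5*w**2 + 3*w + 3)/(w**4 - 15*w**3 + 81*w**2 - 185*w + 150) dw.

-68*log(w - 5)/9 + 12*log(w - 3) - 13*log(w - 2)/9 - 134/(3*w - 15) + C

Factor the denominator: (w - 5)**2*(w - 3)*(w - 2).
Partial-fraction decomposition: -13/(9*(w - 2)) + 12/(w - 3) - 68/(9*(w - 5)) + 134/(3*(w - 5)**2).
Integrate each term; A/(w−a) gives A·log|w−a|; A/(w−a)² gives −A/(w−a).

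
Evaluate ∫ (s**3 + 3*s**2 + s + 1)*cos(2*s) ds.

s**3*sin(2*s)/2 + 3*s**2*sin(2*s)/2 + 3*s**2*cos(2*s)/4 - s*sin(2*s)/4 + 3*s*cos(2*s)/2 - sin(2*s)/4 - cos(2*s)/8 + C

Use integration by parts with u = s**3 + 3*s**2 + s + 1, dv = cos(2*s) ds, so v = sin(2*s)/2.
Apply parts 3 times (tabular method): alternate signs, differentiate u down to 0, integrate dv up.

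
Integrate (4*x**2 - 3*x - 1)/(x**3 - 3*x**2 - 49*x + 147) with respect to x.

87*log(x - 7)/28 - 13*log(x - 3)/20 + 54*log(x + 7)/35 + C

Factor the denominator: (x - 7)*(x - 3)*(x + 7).
Partial-fraction decomposition: 54/(35*(x + 7)) - 13/(20*(x - 3)) + 87/(28*(x - 7)).
Integrate each term: A/(x−a) contributes A·log|x−a|.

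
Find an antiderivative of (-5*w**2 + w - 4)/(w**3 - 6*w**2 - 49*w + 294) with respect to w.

-121*log(w - 7)/7 + 178*log(w - 6)/13 - 128*log(w + 7)/91 + C

Factor the denominator: (w - 7)*(w - 6)*(w + 7).
Partial-fraction decomposition: -128/(91*(w + 7)) + 178/(13*(w - 6)) - 121/(7*(w - 7)).
Integrate each term: A/(w−a) contributes A·log|w−a|.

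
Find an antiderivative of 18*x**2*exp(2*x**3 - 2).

3*exp(2*x**3 - 2) + C

Let u = 2*x**3 - 2, so du = (6*x**2) dx.
Rewriting, the integral becomes 3·∫ e^u du = 3·e^u.
Substituting back, u = 2*x**3 - 2.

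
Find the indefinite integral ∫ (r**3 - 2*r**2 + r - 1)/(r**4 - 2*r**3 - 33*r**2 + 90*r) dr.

-log(r)/90 + 79*log(r - 5)/110 - 11*log(r - 3)/54 + 295*log(r + 6)/594 + C

Factor the denominator: r*(r - 5)*(r - 3)*(r + 6).
Partial-fraction decomposition: 295/(594*(r + 6)) - 11/(54*(r - 3)) + 79/(110*(r - 5)) - 1/(90*r).
Integrate each term: A/(r−a) contributes A·log|r−a|.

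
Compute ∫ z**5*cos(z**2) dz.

Let u = z², du = 2z dz; rewrite as (1/2)∫ u^2·cos(1u) du.
Now integrate by parts 2 times.

z**4*sin(z**2)/2 + z**2*cos(z**2) - sin(z**2) + C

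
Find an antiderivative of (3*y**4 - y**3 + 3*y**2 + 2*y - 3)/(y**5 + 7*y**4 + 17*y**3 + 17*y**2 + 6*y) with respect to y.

-log(y)/2 + 10*log(y + 1) - 61*log(y + 2)/2 + 24*log(y + 3) + 1/(y + 1) + C

Factor the denominator: y*(y + 1)**2*(y + 2)*(y + 3).
Partial-fraction decomposition: 24/(y + 3) - 61/(2*(y + 2)) + 10/(y + 1) - 1/(y + 1)**2 - 1/(2*y).
Integrate each term; A/(y−a) gives A·log|y−a|; A/(y−a)² gives −A/(y−a).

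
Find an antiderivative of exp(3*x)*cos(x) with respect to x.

Let I denote the integral. Integrate by parts with u = cos(x), dv = exp(3*x) dx, so v = exp(3*x)/3: I = exp(3*x)*cos(x)/3 + (1/3)·∫ exp(3*x)*sin(x) dx.
Apply parts again with u = sin(x), dv = exp(3*x) dx: ∫ exp(3*x)*sin(x) dx = exp(3*x)*sin(x)/3 − (1/3)·I. Substituting back brings back I: I = exp(3*x)*sin(x)/9 + exp(3*x)*cos(x)/3 − (1/9)·I.
Solving for I: (1 + 1/9)·I equals the remaining terms, so I = (9/10)·(exp(3*x)*sin(x)/9 + exp(3*x)*cos(x)/3).

exp(3*x)*sin(x)/10 + 3*exp(3*x)*cos(x)/10 + C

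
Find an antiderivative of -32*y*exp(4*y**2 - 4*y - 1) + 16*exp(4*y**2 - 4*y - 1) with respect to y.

Let u = 4*y**2 - 4*y - 1, so du = (8*y - 4) dy.
Rewriting, the integral becomes -4·∫ e^u du = -4·e^u.
Substituting back, u = 4*y**2 - 4*y - 1.

-4*exp(4*y**2 - 4*y - 1) + C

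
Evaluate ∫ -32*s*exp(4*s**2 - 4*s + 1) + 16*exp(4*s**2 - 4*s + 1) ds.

Let u = 4*s**2 - 4*s + 1, so du = (8*s - 4) ds.
Rewriting, the integral becomes -4·∫ e^u du = -4·e^u.
Substituting back, u = 4*s**2 - 4*s + 1.

-4*exp(4*s**2 - 4*s + 1) + C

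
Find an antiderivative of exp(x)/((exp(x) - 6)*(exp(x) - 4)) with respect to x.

Let u = e^x, du = e^x dx.
The integral becomes ∫ du/((u-4)(u-6)); decompose into partial fractions.

log(exp(x) - 6)/2 - log(exp(x) - 4)/2 + C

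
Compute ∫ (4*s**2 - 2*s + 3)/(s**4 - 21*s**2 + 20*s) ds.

Factor the denominator: s*(s - 4)*(s - 1)*(s + 5).
Partial-fraction decomposition: -113/(270*(s + 5)) - 5/(18*(s - 1)) + 59/(108*(s - 4)) + 3/(20*s).
Integrate each term: A/(s−a) contributes A·log|s−a|.

3*log(s)/20 + 59*log(s - 4)/108 - 5*log(s - 1)/18 - 113*log(s + 5)/270 + C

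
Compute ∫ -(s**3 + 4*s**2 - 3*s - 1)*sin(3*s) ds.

Use integration by parts with u = s**3 + 4*s**2 - 3*s - 1, dv = -sin(3*s) ds, so v = cos(3*s)/3.
Apply parts 3 times (tabular method): alternate signs, differentiate u down to 0, integrate dv up.

s**3*cos(3*s)/3 - s**2*sin(3*s)/3 + 4*s**2*cos(3*s)/3 - 8*s*sin(3*s)/9 - 11*s*cos(3*s)/9 + 11*sin(3*s)/27 - 17*cos(3*s)/27 + C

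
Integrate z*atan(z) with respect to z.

z**2*atan(z)/2 - z/2 + atan(z)/2 + C

Use integration by parts with u = arctan(z), dv = z dz.
Then du = 1/(z**2 + 1) dz.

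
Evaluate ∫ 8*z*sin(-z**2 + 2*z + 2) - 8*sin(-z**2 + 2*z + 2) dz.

4*cos(-z**2 + 2*z + 2) + C

Let u = z**2 - 2*z - 2, so du = (2*z - 2) dz.
Rewriting, the integral becomes -4·∫ sin(u) du = -4·-cos(u).
Substituting back, u = z**2 - 2*z - 2.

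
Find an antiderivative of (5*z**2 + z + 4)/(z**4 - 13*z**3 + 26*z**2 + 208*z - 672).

256*log(z - 7)/33 - 19*log(z - 6)/2 + 11*log(z - 4)/6 - log(z + 4)/11 + C

Factor the denominator: (z - 7)*(z - 6)*(z - 4)*(z + 4).
Partial-fraction decomposition: -1/(11*(z + 4)) + 11/(6*(z - 4)) - 19/(2*(z - 6)) + 256/(33*(z - 7)).
Integrate each term: A/(z−a) contributes A·log|z−a|.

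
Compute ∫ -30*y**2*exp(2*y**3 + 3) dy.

Let u = 2*y**3 + 3, so du = (6*y**2) dy.
Rewriting, the integral becomes -5·∫ e^u du = -5·e^u.
Substituting back, u = 2*y**3 + 3.

-5*exp(2*y**3 + 3) + C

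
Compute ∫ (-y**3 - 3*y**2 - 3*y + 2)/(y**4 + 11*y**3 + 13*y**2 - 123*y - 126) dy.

-61*log(y - 3)/360 - log(y + 1)/40 + 128*log(y + 6)/45 - 73*log(y + 7)/20 + C

Factor the denominator: (y - 3)*(y + 1)*(y + 6)*(y + 7).
Partial-fraction decomposition: -73/(20*(y + 7)) + 128/(45*(y + 6)) - 1/(40*(y + 1)) - 61/(360*(y - 3)).
Integrate each term: A/(y−a) contributes A·log|y−a|.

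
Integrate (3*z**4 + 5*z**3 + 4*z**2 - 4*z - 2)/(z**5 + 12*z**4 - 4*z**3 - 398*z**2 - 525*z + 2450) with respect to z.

1289*log(z - 5)/2160 - 94*log(z - 2)/1701 + 171*log(z + 5)/35 - 9437*log(z + 7)/3888 + 2855/(108*z + 756) + C

Factor the denominator: (z - 5)*(z - 2)*(z + 5)*(z + 7)**2.
Partial-fraction decomposition: -9437/(3888*(z + 7)) - 2855/(108*(z + 7)**2) + 171/(35*(z + 5)) - 94/(1701*(z - 2)) + 1289/(2160*(z - 5)).
Integrate each term; A/(z−a) gives A·log|z−a|; A/(z−a)² gives −A/(z−a).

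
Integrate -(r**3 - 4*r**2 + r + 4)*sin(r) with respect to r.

Use integration by parts with u = r**3 - 4*r**2 + r + 4, dv = -sin(r) dr, so v = cos(r).
Apply parts 3 times (tabular method): alternate signs, differentiate u down to 0, integrate dv up.

r**3*cos(r) - 3*r**2*sin(r) - 4*r**2*cos(r) + 8*r*sin(r) - 5*r*cos(r) + 5*sin(r) + 12*cos(r) + C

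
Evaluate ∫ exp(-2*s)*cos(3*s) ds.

3*exp(-2*s)*sin(3*s)/13 - 2*exp(-2*s)*cos(3*s)/13 + C

Let I denote the integral. Integrate by parts with u = cos(3*s), dv = exp(-2*s) ds, so v = -exp(-2*s)/2: I = -exp(-2*s)*cos(3*s)/2 − (3/2)·∫ exp(-2*s)*sin(3*s) ds.
Apply parts again with u = sin(3*s), dv = exp(-2*s) ds: ∫ exp(-2*s)*sin(3*s) ds = -exp(-2*s)*sin(3*s)/2 + (3/2)·I. Substituting back brings back I: I = 3*exp(-2*s)*sin(3*s)/4 - exp(-2*s)*cos(3*s)/2 − (9/4)·I.
Solving for I: (1 + 9/4)·I equals the remaining terms, so I = (4/13)·(3*exp(-2*s)*sin(3*s)/4 - exp(-2*s)*cos(3*s)/2).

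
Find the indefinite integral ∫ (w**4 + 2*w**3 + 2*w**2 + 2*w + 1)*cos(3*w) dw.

Use integration by parts with u = w**4 + 2*w**3 + 2*w**2 + 2*w + 1, dv = cos(3*w) dw, so v = sin(3*w)/3.
Apply parts 4 times (tabular method): alternate signs, differentiate u down to 0, integrate dv up.

w**4*sin(3*w)/3 + 2*w**3*sin(3*w)/3 + 4*w**3*cos(3*w)/9 + 2*w**2*sin(3*w)/9 + 2*w**2*cos(3*w)/3 + 2*w*sin(3*w)/9 + 4*w*cos(3*w)/27 + 23*sin(3*w)/81 + 2*cos(3*w)/27 + C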